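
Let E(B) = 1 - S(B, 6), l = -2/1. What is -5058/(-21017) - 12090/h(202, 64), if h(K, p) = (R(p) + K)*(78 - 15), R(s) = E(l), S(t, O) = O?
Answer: -63773564/86947329 ≈ -0.73347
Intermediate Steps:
l = -2 (l = -2*1 = -2)
E(B) = -5 (E(B) = 1 - 1*6 = 1 - 6 = -5)
R(s) = -5
h(K, p) = -315 + 63*K (h(K, p) = (-5 + K)*(78 - 15) = (-5 + K)*63 = -315 + 63*K)
-5058/(-21017) - 12090/h(202, 64) = -5058/(-21017) - 12090/(-315 + 63*202) = -5058*(-1/21017) - 12090/(-315 + 12726) = 5058/21017 - 12090/12411 = 5058/21017 - 12090*1/12411 = 5058/21017 - 4030/4137 = -63773564/86947329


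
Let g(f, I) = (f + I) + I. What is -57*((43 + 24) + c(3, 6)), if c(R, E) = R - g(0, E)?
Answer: -3306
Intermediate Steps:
g(f, I) = f + 2*I (g(f, I) = (I + f) + I = f + 2*I)
c(R, E) = R - 2*E (c(R, E) = R - (0 + 2*E) = R - 2*E)
-57*((43 + 24) + c(3, 6)) = -57*((43 + 24) + (3 - 2*6)) = -57*(67 + (3 - 12)) = -57*(67 - 9) = -57*58 = -3306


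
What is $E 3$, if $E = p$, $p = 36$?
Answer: $108$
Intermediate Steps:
$E = 36$
$E 3 = 36 \cdot 3 = 108$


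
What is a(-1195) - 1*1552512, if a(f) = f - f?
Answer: -1552512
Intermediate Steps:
a(f) = 0
a(-1195) - 1*1552512 = 0 - 1*1552512 = 0 - 1552512 = -1552512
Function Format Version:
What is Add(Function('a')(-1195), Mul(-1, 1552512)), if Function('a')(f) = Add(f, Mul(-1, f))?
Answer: -1552512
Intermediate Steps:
Function('a')(f) = 0
Add(Function('a')(-1195), Mul(-1, 1552512)) = Add(0, Mul(-1, 1552512)) = Add(0, -1552512) = -1552512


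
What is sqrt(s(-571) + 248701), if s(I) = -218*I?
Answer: sqrt(373179) ≈ 610.88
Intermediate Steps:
sqrt(s(-571) + 248701) = sqrt(-218*(-571) + 248701) = sqrt(124478 + 248701) = sqrt(373179)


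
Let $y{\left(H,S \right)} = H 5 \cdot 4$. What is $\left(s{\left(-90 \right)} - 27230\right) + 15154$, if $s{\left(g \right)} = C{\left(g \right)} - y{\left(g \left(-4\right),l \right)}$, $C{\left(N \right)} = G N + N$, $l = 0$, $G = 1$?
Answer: $-19456$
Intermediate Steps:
$y{\left(H,S \right)} = 20 H$ ($y{\left(H,S \right)} = 5 H 4 = 20 H$)
$C{\left(N \right)} = 2 N$ ($C{\left(N \right)} = 1 N + N = N + N = 2 N$)
$s{\left(g \right)} = 82 g$ ($s{\left(g \right)} = 2 g - 20 g \left(-4\right) = 2 g - 20 \left(- 4 g\right) = 2 g - - 80 g = 2 g + 80 g = 82 g$)
$\left(s{\left(-90 \right)} - 27230\right) + 15154 = \left(82 \left(-90\right) - 27230\right) + 15154 = \left(-7380 - 27230\right) + 15154 = -34610 + 15154 = -19456$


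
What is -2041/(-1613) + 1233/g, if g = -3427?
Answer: 5005678/5527751 ≈ 0.90555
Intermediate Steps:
-2041/(-1613) + 1233/g = -2041/(-1613) + 1233/(-3427) = -2041*(-1/1613) + 1233*(-1/3427) = 2041/1613 - 1233/3427 = 5005678/5527751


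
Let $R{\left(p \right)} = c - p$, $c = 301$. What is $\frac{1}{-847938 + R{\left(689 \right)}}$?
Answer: $- \frac{1}{848326} \approx -1.1788 \cdot 10^{-6}$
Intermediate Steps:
$R{\left(p \right)} = 301 - p$
$\frac{1}{-847938 + R{\left(689 \right)}} = \frac{1}{-847938 + \left(301 - 689\right)} = \frac{1}{-847938 - 388} = \frac{1}{-848326} = - \frac{1}{848326}$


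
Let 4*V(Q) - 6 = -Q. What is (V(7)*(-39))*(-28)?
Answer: -273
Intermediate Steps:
V(Q) = 3/2 - Q/4 (V(Q) = 3/2 + (-Q)/4 = 3/2 - Q/4)
(V(7)*(-39))*(-28) = ((3/2 - 1/4*7)*(-39))*(-28) = ((3/2 - 7/4)*(-39))*(-28) = -1/4*(-39)*(-28) = (39/4)*(-28) = -273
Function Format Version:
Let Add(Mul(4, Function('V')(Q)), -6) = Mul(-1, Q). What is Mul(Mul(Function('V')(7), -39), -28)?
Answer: -273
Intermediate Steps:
Function('V')(Q) = Add(Rational(3, 2), Mul(Rational(-1, 4), Q)) (Function('V')(Q) = Add(Rational(3, 2), Mul(Rational(1, 4), Mul(-1, Q))) = Add(Rational(3, 2), Mul(Rational(-1, 4), Q)))
Mul(Mul(Function('V')(7), -39), -28) = Mul(Mul(Add(Rational(3, 2), Mul(Rational(-1, 4), 7)), -39), -28) = Mul(Mul(Add(Rational(3, 2), Rational(-7, 4)), -39), -28) = Mul(Mul(Rational(-1, 4), -39), -28) = Mul(Rational(39, 4), -28) = -273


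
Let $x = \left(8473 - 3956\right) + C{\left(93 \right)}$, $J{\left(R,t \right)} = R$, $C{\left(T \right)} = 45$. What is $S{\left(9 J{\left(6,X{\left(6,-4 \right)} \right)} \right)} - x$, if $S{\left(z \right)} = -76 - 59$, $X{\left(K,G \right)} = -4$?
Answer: $-4697$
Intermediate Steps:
$S{\left(z \right)} = -135$
$x = 4562$ ($x = \left(8473 - 3956\right) + 45 = 4517 + 45 = 4562$)
$S{\left(9 J{\left(6,X{\left(6,-4 \right)} \right)} \right)} - x = -135 - 4562 = -4697$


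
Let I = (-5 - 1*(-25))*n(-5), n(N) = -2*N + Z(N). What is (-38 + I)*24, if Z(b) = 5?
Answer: 6288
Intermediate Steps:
n(N) = 5 - 2*N (n(N) = -2*N + 5 = 5 - 2*N)
I = 300 (I = (-5 - 1*(-25))*(5 - 2*(-5)) = (-5 + 25)*(5 + 10) = 20*15 = 300)
(-38 + I)*24 = (-38 + 300)*24 = 262*24 = 6288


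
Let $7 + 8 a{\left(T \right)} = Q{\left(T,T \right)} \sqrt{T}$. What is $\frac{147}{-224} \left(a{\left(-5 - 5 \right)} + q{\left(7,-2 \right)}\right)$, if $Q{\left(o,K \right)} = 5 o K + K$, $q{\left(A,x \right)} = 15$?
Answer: $- \frac{2373}{256} - \frac{5145 i \sqrt{10}}{128} \approx -9.2695 - 127.11 i$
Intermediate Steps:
$Q{\left(o,K \right)} = K + 5 K o$ ($Q{\left(o,K \right)} = 5 K o + K = K + 5 K o$)
$a{\left(T \right)} = - \frac{7}{8} + \frac{T^{\frac{3}{2}} \left(1 + 5 T\right)}{8}$ ($a{\left(T \right)} = - \frac{7}{8} + \frac{T \left(1 + 5 T\right) \sqrt{T}}{8} = - \frac{7}{8} + \frac{T^{\frac{3}{2}} \left(1 + 5 T\right)}{8}$)
$\frac{147}{-224} \left(a{\left(-5 - 5 \right)} + q{\left(7,-2 \right)}\right) = \frac{147}{-224} \left(\left(- \frac{7}{8} + \frac{\left(-5 - 5\right)^{\frac{3}{2}} \left(1 + 5 \left(-5 - 5\right)\right)}{8}\right) + 15\right) = 147 \left(- \frac{1}{224}\right) \left(\left(- \frac{7}{8} + \frac{\left(-5 - 5\right)^{\frac{3}{2}} \left(1 + 5 \left(-5 - 5\right)\right)}{8}\right) + 15\right) = - \frac{21 \left(\left(- \frac{7}{8} + \frac{\left(-10\right)^{\frac{3}{2}} \left(1 + 5 \left(-10\right)\right)}{8}\right) + 15\right)}{32} = - \frac{21 \left(\left(- \frac{7}{8} + \frac{- 10 i \sqrt{10} \left(1 - 50\right)}{8}\right) + 15\right)}{32} = - \frac{21 \left(\left(- \frac{7}{8} + \frac{1}{8} \left(- 10 i \sqrt{10}\right) \left(-49\right)\right) + 15\right)}{32} = - \frac{21 \left(\left(- \frac{7}{8} + \frac{245 i \sqrt{10}}{4}\right) + 15\right)}{32} = - \frac{21 \left(\frac{113}{8} + \frac{245 i \sqrt{10}}{4}\right)}{32} = - \frac{2373}{256} - \frac{5145 i \sqrt{10}}{128}$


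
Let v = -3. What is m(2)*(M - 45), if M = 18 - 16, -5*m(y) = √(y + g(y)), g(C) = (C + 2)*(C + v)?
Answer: 43*I*√2/5 ≈ 12.162*I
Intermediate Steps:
g(C) = (-3 + C)*(2 + C) (g(C) = (C + 2)*(C - 3) = (2 + C)*(-3 + C) = (-3 + C)*(2 + C))
m(y) = -√(-6 + y²)/5 (m(y) = -√(y + (-6 + y² - y))/5 = -√(-6 + y²)/5)
M = 2
m(2)*(M - 45) = (-√(-6 + 2²)/5)*(2 - 45) = -√(-6 + 4)/5*(-43) = -I*√2/5*(-43) = 43*I*√2/5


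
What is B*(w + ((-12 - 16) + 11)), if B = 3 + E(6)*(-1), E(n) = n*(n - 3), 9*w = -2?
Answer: 775/3 ≈ 258.33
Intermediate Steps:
w = -2/9 (w = (⅑)*(-2) = -2/9 ≈ -0.22222)
E(n) = n*(-3 + n)
B = -15 (B = 3 + (6*(-3 + 6))*(-1) = 3 + (6*3)*(-1) = 3 + 18*(-1) = 3 - 18 = -15)
B*(w + ((-12 - 16) + 11)) = -15*(-2/9 + ((-12 - 16) + 11)) = -15*(-2/9 + (-28 + 11)) = -15*(-2/9 - 17) = -15*(-155/9) = 775/3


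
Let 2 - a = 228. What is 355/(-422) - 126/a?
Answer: -13529/47686 ≈ -0.28371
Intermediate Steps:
a = -226 (a = 2 - 1*228 = 2 - 228 = -226)
355/(-422) - 126/a = 355/(-422) - 126/(-226) = 355*(-1/422) - 126*(-1/226) = -355/422 + 63/113 = -13529/47686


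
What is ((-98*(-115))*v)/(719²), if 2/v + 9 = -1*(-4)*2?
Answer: -22540/516961 ≈ -0.043601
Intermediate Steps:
v = -2 (v = 2/(-9 - 1*(-4)*2) = 2/(-9 + 4*2) = 2/(-9 + 8) = 2/(-1) = 2*(-1) = -2)
((-98*(-115))*v)/(719²) = (-98*(-115)*(-2))/(719²) = (11270*(-2))/516961 = -22540*1/516961 = -22540/516961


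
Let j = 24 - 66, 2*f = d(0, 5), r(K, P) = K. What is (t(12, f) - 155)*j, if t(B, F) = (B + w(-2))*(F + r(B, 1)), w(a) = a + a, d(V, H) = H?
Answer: 1638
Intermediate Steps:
f = 5/2 (f = (½)*5 = 5/2 ≈ 2.5000)
w(a) = 2*a
j = -42
t(B, F) = (-4 + B)*(B + F) (t(B, F) = (B + 2*(-2))*(F + B) = (B - 4)*(B + F) = (-4 + B)*(B + F))
(t(12, f) - 155)*j = ((12² - 4*12 - 4*5/2 + 12*(5/2)) - 155)*(-42) = ((144 - 48 - 10 + 30) - 155)*(-42) = (116 - 155)*(-42) = -39*(-42) = 1638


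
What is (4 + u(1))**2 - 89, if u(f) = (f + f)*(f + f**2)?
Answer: -25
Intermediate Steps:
u(f) = 2*f*(f + f**2) (u(f) = (2*f)*(f + f**2) = 2*f*(f + f**2))
(4 + u(1))**2 - 89 = (4 + 2*1**2*(1 + 1))**2 - 89 = (4 + 2*1*2)**2 - 89 = (4 + 4)**2 - 89 = 8**2 - 89 = 64 - 89 = -25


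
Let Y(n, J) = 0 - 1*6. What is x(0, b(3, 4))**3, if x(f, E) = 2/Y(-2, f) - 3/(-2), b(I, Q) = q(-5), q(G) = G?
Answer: 343/216 ≈ 1.5880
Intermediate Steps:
b(I, Q) = -5
Y(n, J) = -6 (Y(n, J) = 0 - 6 = -6)
x(f, E) = 7/6 (x(f, E) = 2/(-6) - 3/(-2) = 2*(-1/6) - 3*(-1/2) = -1/3 + 3/2 = 7/6)
x(0, b(3, 4))**3 = (7/6)**3 = 343/216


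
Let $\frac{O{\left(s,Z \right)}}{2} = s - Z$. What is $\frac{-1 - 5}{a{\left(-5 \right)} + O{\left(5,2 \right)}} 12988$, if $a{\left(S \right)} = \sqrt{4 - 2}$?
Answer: $-13752 + 2292 \sqrt{2} \approx -10511.0$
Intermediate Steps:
$a{\left(S \right)} = \sqrt{2}$
$O{\left(s,Z \right)} = - 2 Z + 2 s$ ($O{\left(s,Z \right)} = 2 \left(s - Z\right) = - 2 Z + 2 s$)
$\frac{-1 - 5}{a{\left(-5 \right)} + O{\left(5,2 \right)}} 12988 = \frac{-1 - 5}{\sqrt{2} + \left(\left(-2\right) 2 + 2 \cdot 5\right)} 12988 = - \frac{6}{\sqrt{2} + \left(-4 + 10\right)} 12988 = - \frac{6}{\sqrt{2} + 6} \cdot 12988 = - \frac{6}{6 + \sqrt{2}} \cdot 12988 = - \frac{77928}{6 + \sqrt{2}}$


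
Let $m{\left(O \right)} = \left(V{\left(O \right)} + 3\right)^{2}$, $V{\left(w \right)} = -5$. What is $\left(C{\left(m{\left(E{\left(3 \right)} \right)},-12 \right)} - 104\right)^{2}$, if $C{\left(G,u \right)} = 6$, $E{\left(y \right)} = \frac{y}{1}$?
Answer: $9604$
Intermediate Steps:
$E{\left(y \right)} = y$ ($E{\left(y \right)} = y 1 = y$)
$m{\left(O \right)} = 4$ ($m{\left(O \right)} = \left(-5 + 3\right)^{2} = \left(-2\right)^{2} = 4$)
$\left(C{\left(m{\left(E{\left(3 \right)} \right)},-12 \right)} - 104\right)^{2} = \left(6 - 104\right)^{2} = \left(-98\right)^{2} = 9604$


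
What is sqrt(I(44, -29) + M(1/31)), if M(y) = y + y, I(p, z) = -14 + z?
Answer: 11*I*sqrt(341)/31 ≈ 6.5525*I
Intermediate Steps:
M(y) = 2*y
sqrt(I(44, -29) + M(1/31)) = sqrt((-14 - 29) + 2/31) = sqrt(-43 + 2*(1/31)) = sqrt(-43 + 2/31) = sqrt(-1331/31) = 11*I*sqrt(341)/31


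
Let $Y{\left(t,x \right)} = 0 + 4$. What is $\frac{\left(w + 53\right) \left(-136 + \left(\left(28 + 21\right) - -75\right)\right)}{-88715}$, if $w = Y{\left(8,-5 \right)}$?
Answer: $\frac{684}{88715} \approx 0.0077101$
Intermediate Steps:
$Y{\left(t,x \right)} = 4$
$w = 4$
$\frac{\left(w + 53\right) \left(-136 + \left(\left(28 + 21\right) - -75\right)\right)}{-88715} = \frac{\left(4 + 53\right) \left(-136 + \left(\left(28 + 21\right) - -75\right)\right)}{-88715} = 57 \left(-136 + \left(49 + 75\right)\right) \left(- \frac{1}{88715}\right) = 57 \left(-136 + 124\right) \left(- \frac{1}{88715}\right) = 57 \left(-12\right) \left(- \frac{1}{88715}\right) = \left(-684\right) \left(- \frac{1}{88715}\right) = \frac{684}{88715}$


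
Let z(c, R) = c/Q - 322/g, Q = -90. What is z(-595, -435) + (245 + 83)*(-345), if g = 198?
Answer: -7468231/66 ≈ -1.1316e+5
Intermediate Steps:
z(c, R) = -161/99 - c/90 (z(c, R) = c/(-90) - 322/198 = c*(-1/90) - 322*1/198 = -c/90 - 161/99 = -161/99 - c/90)
z(-595, -435) + (245 + 83)*(-345) = (-161/99 - 1/90*(-595)) + (245 + 83)*(-345) = (-161/99 + 119/18) + 328*(-345) = 329/66 - 113160 = -7468231/66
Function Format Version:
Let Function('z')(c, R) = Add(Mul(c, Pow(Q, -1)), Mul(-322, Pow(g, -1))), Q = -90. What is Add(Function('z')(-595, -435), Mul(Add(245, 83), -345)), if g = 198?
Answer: Rational(-7468231, 66) ≈ -1.1316e+5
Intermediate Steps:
Function('z')(c, R) = Add(Rational(-161, 99), Mul(Rational(-1, 90), c)) (Function('z')(c, R) = Add(Mul(c, Pow(-90, -1)), Mul(-322, Pow(198, -1))) = Add(Mul(c, Rational(-1, 90)), Mul(-322, Rational(1, 198))) = Add(Mul(Rational(-1, 90), c), Rational(-161, 99)) = Add(Rational(-161, 99), Mul(Rational(-1, 90), c)))
Add(Function('z')(-595, -435), Mul(Add(245, 83), -345)) = Add(Add(Rational(-161, 99), Mul(Rational(-1, 90), -595)), Mul(Add(245, 83), -345)) = Add(Add(Rational(-161, 99), Rational(119, 18)), Mul(328, -345)) = Add(Rational(329, 66), -113160) = Rational(-7468231, 66)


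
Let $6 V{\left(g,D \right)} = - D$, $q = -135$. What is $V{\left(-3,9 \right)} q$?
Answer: $\frac{405}{2} \approx 202.5$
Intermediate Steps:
$V{\left(g,D \right)} = - \frac{D}{6}$ ($V{\left(g,D \right)} = \frac{\left(-1\right) D}{6} = - \frac{D}{6}$)
$V{\left(-3,9 \right)} q = \left(- \frac{1}{6}\right) 9 \left(-135\right) = \left(- \frac{3}{2}\right) \left(-135\right) = \frac{405}{2}$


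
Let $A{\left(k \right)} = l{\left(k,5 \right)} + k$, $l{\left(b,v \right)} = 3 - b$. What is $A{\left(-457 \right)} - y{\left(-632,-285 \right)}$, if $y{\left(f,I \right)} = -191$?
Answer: $194$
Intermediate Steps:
$A{\left(k \right)} = 3$ ($A{\left(k \right)} = \left(3 - k\right) + k = 3$)
$A{\left(-457 \right)} - y{\left(-632,-285 \right)} = 3 - -191 = 3 + 191 = 194$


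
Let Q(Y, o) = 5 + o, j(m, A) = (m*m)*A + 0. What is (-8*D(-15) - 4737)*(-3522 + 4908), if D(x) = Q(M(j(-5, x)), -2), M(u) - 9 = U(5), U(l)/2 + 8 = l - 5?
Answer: -6598746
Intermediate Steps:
U(l) = -26 + 2*l (U(l) = -16 + 2*(l - 5) = -16 + 2*(-5 + l) = -16 + (-10 + 2*l) = -26 + 2*l)
j(m, A) = A*m² (j(m, A) = m²*A + 0 = A*m² + 0 = A*m²)
M(u) = -7 (M(u) = 9 + (-26 + 2*5) = 9 + (-26 + 10) = 9 - 16 = -7)
D(x) = 3 (D(x) = 5 - 2 = 3)
(-8*D(-15) - 4737)*(-3522 + 4908) = (-8*3 - 4737)*(-3522 + 4908) = (-24 - 4737)*1386 = -4761*1386 = -6598746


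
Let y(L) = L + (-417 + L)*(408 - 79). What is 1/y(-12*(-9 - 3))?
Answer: -1/89673 ≈ -1.1152e-5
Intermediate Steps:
y(L) = -137193 + 330*L (y(L) = L + (-417 + L)*329 = L + (-137193 + 329*L) = -137193 + 330*L)
1/y(-12*(-9 - 3)) = 1/(-137193 + 330*(-12*(-9 - 3))) = 1/(-137193 + 330*(-12*(-12))) = 1/(-137193 + 330*144) = 1/(-137193 + 47520) = 1/(-89673) = -1/89673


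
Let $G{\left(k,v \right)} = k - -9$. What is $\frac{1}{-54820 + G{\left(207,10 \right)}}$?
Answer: $- \frac{1}{54604} \approx -1.8314 \cdot 10^{-5}$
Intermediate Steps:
$G{\left(k,v \right)} = 9 + k$ ($G{\left(k,v \right)} = k + 9 = 9 + k$)
$\frac{1}{-54820 + G{\left(207,10 \right)}} = \frac{1}{-54820 + \left(9 + 207\right)} = \frac{1}{-54820 + 216} = \frac{1}{-54604} = - \frac{1}{54604}$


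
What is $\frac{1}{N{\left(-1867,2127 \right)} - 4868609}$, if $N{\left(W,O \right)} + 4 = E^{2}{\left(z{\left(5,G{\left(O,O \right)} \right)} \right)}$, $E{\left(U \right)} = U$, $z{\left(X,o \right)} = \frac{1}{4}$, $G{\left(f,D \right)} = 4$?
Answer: $- \frac{16}{77897807} \approx -2.054 \cdot 10^{-7}$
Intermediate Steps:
$z{\left(X,o \right)} = \frac{1}{4}$
$N{\left(W,O \right)} = - \frac{63}{16}$ ($N{\left(W,O \right)} = -4 + \left(\frac{1}{4}\right)^{2} = -4 + \frac{1}{16} = - \frac{63}{16}$)
$\frac{1}{N{\left(-1867,2127 \right)} - 4868609} = \frac{1}{- \frac{63}{16} - 4868609} = \frac{1}{- \frac{77897807}{16}} = - \frac{16}{77897807}$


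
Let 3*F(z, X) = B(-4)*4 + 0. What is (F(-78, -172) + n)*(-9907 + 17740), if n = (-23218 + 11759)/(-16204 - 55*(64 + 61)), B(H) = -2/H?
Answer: 1430455/157 ≈ 9111.2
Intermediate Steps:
F(z, X) = ⅔ (F(z, X) = (-2/(-4)*4 + 0)/3 = (-2*(-¼)*4 + 0)/3 = ((½)*4 + 0)/3 = (2 + 0)/3 = (⅓)*2 = ⅔)
n = 1637/3297 (n = -11459/(-16204 - 55*125) = -11459/(-16204 - 6875) = -11459/(-23079) = -11459*(-1/23079) = 1637/3297 ≈ 0.49651)
(F(-78, -172) + n)*(-9907 + 17740) = (⅔ + 1637/3297)*(-9907 + 17740) = (3835/3297)*7833 = 1430455/157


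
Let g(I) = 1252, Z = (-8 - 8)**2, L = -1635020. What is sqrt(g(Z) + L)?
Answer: 2*I*sqrt(408442) ≈ 1278.2*I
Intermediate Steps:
Z = 256 (Z = (-16)**2 = 256)
sqrt(g(Z) + L) = sqrt(1252 - 1635020) = sqrt(-1633768) = 2*I*sqrt(408442)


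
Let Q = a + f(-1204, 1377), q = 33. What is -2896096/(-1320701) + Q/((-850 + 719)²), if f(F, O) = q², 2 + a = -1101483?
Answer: -1403594194140/22664549861 ≈ -61.929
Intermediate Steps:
a = -1101485 (a = -2 - 1101483 = -1101485)
f(F, O) = 1089 (f(F, O) = 33² = 1089)
Q = -1100396 (Q = -1101485 + 1089 = -1100396)
-2896096/(-1320701) + Q/((-850 + 719)²) = -2896096/(-1320701) - 1100396/(-850 + 719)² = -2896096*(-1/1320701) - 1100396/((-131)²) = 2896096/1320701 - 1100396/17161 = -1403594194140/22664549861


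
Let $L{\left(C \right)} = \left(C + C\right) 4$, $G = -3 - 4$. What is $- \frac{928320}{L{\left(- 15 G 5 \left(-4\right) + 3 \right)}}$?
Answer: $\frac{38680}{699} \approx 55.336$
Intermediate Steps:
$G = -7$
$L{\left(C \right)} = 8 C$ ($L{\left(C \right)} = 2 C 4 = 8 C$)
$- \frac{928320}{L{\left(- 15 G 5 \left(-4\right) + 3 \right)}} = - \frac{928320}{8 \left(- 15 \left(-7\right) 5 \left(-4\right) + 3\right)} = - \frac{928320}{8 \left(- 15 \left(\left(-35\right) \left(-4\right)\right) + 3\right)} = - \frac{928320}{8 \left(\left(-15\right) 140 + 3\right)} = - \frac{928320}{8 \left(-2100 + 3\right)} = - \frac{928320}{8 \left(-2097\right)} = - \frac{928320}{-16776} = \left(-928320\right) \left(- \frac{1}{16776}\right) = \frac{38680}{699}$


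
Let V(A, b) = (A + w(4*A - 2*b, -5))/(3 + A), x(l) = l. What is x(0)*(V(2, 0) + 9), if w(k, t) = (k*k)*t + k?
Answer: 0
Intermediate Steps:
w(k, t) = k + t*k² (w(k, t) = k²*t + k = t*k² + k = k + t*k²)
V(A, b) = (A + (-2*b + 4*A)*(1 - 20*A + 10*b))/(3 + A) (V(A, b) = (A + (4*A - 2*b)*(1 + (4*A - 2*b)*(-5)))/(3 + A) = (A + (-2*b + 4*A)*(1 + (-2*b + 4*A)*(-5)))/(3 + A) = (A + (-2*b + 4*A)*(1 + (-20*A + 10*b)))/(3 + A) = (A + (-2*b + 4*A)*(1 - 20*A + 10*b))/(3 + A))
x(0)*(V(2, 0) + 9) = 0*((2 + 2*(-1*0 + 2*2)*(1 - 20*2 + 10*0))/(3 + 2) + 9) = 0*((2 + 2*(0 + 4)*(1 - 40 + 0))/5 + 9) = 0*((2 + 2*4*(-39))/5 + 9) = 0*((2 - 312)/5 + 9) = 0*((⅕)*(-310) + 9) = 0*(-62 + 9) = 0*(-53) = 0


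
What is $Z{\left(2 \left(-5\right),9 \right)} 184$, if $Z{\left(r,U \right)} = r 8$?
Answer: $-14720$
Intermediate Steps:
$Z{\left(r,U \right)} = 8 r$
$Z{\left(2 \left(-5\right),9 \right)} 184 = 8 \cdot 2 \left(-5\right) 184 = 8 \left(-10\right) 184 = \left(-80\right) 184 = -14720$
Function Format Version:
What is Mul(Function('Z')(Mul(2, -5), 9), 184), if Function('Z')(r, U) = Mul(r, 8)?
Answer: -14720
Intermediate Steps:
Function('Z')(r, U) = Mul(8, r)
Mul(Function('Z')(Mul(2, -5), 9), 184) = Mul(Mul(8, Mul(2, -5)), 184) = Mul(Mul(8, -10), 184) = Mul(-80, 184) = -14720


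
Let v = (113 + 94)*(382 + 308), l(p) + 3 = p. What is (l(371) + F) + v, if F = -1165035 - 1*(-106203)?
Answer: -915634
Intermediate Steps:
l(p) = -3 + p
F = -1058832 (F = -1165035 + 106203 = -1058832)
v = 142830 (v = 207*690 = 142830)
(l(371) + F) + v = ((-3 + 371) - 1058832) + 142830 = (368 - 1058832) + 142830 = -1058464 + 142830 = -915634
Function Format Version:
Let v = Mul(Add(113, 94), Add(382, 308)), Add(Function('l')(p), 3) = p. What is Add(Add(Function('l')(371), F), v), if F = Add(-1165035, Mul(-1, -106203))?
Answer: -915634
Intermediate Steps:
Function('l')(p) = Add(-3, p)
F = -1058832 (F = Add(-1165035, 106203) = -1058832)
v = 142830 (v = Mul(207, 690) = 142830)
Add(Add(Function('l')(371), F), v) = Add(Add(Add(-3, 371), -1058832), 142830) = Add(Add(368, -1058832), 142830) = Add(-1058464, 142830) = -915634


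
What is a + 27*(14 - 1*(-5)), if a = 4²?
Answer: 529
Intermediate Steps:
a = 16
a + 27*(14 - 1*(-5)) = 16 + 27*(14 - 1*(-5)) = 16 + 27*(14 + 5) = 16 + 27*19 = 16 + 513 = 529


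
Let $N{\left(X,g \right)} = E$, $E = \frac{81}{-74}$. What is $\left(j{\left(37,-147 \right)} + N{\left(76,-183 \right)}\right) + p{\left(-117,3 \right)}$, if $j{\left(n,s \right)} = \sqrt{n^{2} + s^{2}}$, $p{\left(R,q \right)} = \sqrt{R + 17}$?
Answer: $- \frac{81}{74} + \sqrt{22978} + 10 i \approx 150.49 + 10.0 i$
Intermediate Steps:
$p{\left(R,q \right)} = \sqrt{17 + R}$
$E = - \frac{81}{74}$ ($E = 81 \left(- \frac{1}{74}\right) = - \frac{81}{74} \approx -1.0946$)
$N{\left(X,g \right)} = - \frac{81}{74}$
$\left(j{\left(37,-147 \right)} + N{\left(76,-183 \right)}\right) + p{\left(-117,3 \right)} = \left(\sqrt{37^{2} + \left(-147\right)^{2}} - \frac{81}{74}\right) + \sqrt{17 - 117} = \left(\sqrt{1369 + 21609} - \frac{81}{74}\right) + \sqrt{-100} = \left(\sqrt{22978} - \frac{81}{74}\right) + 10 i = \left(- \frac{81}{74} + \sqrt{22978}\right) + 10 i = - \frac{81}{74} + \sqrt{22978} + 10 i$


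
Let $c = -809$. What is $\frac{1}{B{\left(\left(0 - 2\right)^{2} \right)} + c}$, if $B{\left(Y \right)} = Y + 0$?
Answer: $- \frac{1}{805} \approx -0.0012422$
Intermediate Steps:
$B{\left(Y \right)} = Y$
$\frac{1}{B{\left(\left(0 - 2\right)^{2} \right)} + c} = \frac{1}{\left(0 - 2\right)^{2} - 809} = \frac{1}{\left(-2\right)^{2} - 809} = \frac{1}{4 - 809} = \frac{1}{-805} = - \frac{1}{805}$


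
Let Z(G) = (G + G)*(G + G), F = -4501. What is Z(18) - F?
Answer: 5797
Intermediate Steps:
Z(G) = 4*G² (Z(G) = (2*G)*(2*G) = 4*G²)
Z(18) - F = 4*18² - 1*(-4501) = 4*324 + 4501 = 1296 + 4501 = 5797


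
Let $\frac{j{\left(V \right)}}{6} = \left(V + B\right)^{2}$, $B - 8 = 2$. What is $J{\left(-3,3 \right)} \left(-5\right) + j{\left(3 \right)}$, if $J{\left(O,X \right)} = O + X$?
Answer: $1014$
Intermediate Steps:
$B = 10$ ($B = 8 + 2 = 10$)
$j{\left(V \right)} = 6 \left(10 + V\right)^{2}$ ($j{\left(V \right)} = 6 \left(V + 10\right)^{2} = 6 \left(10 + V\right)^{2}$)
$J{\left(-3,3 \right)} \left(-5\right) + j{\left(3 \right)} = \left(-3 + 3\right) \left(-5\right) + 6 \left(10 + 3\right)^{2} = 0 \left(-5\right) + 6 \cdot 13^{2} = 0 + 6 \cdot 169 = 0 + 1014 = 1014$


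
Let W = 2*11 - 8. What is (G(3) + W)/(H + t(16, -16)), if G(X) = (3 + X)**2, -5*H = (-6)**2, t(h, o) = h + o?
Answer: -125/18 ≈ -6.9444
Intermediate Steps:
H = -36/5 (H = -1/5*(-6)**2 = -1/5*36 = -36/5 ≈ -7.2000)
W = 14 (W = 22 - 8 = 14)
(G(3) + W)/(H + t(16, -16)) = ((3 + 3)**2 + 14)/(-36/5 + (16 - 16)) = (6**2 + 14)/(-36/5 + 0) = (36 + 14)/(-36/5) = 50*(-5/36) = -125/18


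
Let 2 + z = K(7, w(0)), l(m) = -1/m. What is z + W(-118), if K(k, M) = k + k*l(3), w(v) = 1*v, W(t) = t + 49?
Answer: -199/3 ≈ -66.333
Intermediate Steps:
W(t) = 49 + t
w(v) = v
K(k, M) = 2*k/3 (K(k, M) = k + k*(-1/3) = k + k*(-1*⅓) = k + k*(-⅓) = k - k/3 = 2*k/3)
z = 8/3 (z = -2 + (⅔)*7 = -2 + 14/3 = 8/3 ≈ 2.6667)
z + W(-118) = 8/3 + (49 - 118) = 8/3 - 69 = -199/3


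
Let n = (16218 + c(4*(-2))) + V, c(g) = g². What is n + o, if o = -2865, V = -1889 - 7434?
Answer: 4094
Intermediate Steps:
V = -9323
n = 6959 (n = (16218 + (4*(-2))²) - 9323 = (16218 + (-8)²) - 9323 = (16218 + 64) - 9323 = 16282 - 9323 = 6959)
n + o = 6959 - 2865 = 4094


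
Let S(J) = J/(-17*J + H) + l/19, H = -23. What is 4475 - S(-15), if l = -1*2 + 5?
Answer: 19725389/4408 ≈ 4474.9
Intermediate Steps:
l = 3 (l = -2 + 5 = 3)
S(J) = 3/19 + J/(-23 - 17*J) (S(J) = J/(-17*J - 23) + 3/19 = J/(-23 - 17*J) + 3*(1/19) = J/(-23 - 17*J) + 3/19 = 3/19 + J/(-23 - 17*J))
4475 - S(-15) = 4475 - (69 + 32*(-15))/(19*(23 + 17*(-15))) = 4475 - (69 - 480)/(19*(23 - 255)) = 4475 - (-411)/(19*(-232)) = 4475 - (-1)*(-411)/(19*232) = 4475 - 1*411/4408 = 4475 - 411/4408 = 19725389/4408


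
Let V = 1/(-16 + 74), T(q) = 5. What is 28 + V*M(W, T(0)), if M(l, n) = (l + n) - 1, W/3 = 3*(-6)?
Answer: 787/29 ≈ 27.138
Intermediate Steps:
W = -54 (W = 3*(3*(-6)) = 3*(-18) = -54)
M(l, n) = -1 + l + n
V = 1/58 ≈ 0.017241
28 + V*M(W, T(0)) = 28 + (-1 - 54 + 5)/58 = 28 + (1/58)*(-50) = 28 - 25/29 = 787/29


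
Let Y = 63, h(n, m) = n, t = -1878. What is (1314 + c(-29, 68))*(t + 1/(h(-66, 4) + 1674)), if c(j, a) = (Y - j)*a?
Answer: -11430030055/804 ≈ -1.4216e+7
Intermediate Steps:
c(j, a) = a*(63 - j) (c(j, a) = (63 - j)*a = a*(63 - j))
(1314 + c(-29, 68))*(t + 1/(h(-66, 4) + 1674)) = (1314 + 68*(63 - 1*(-29)))*(-1878 + 1/(-66 + 1674)) = (1314 + 68*(63 + 29))*(-1878 + 1/1608) = (1314 + 68*92)*(-1878 + 1/1608) = (1314 + 6256)*(-3019823/1608) = 7570*(-3019823/1608) = -11430030055/804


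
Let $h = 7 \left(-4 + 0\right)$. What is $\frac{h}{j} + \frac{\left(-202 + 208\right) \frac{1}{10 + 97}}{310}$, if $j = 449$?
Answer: $- \frac{463033}{7446665} \approx -0.06218$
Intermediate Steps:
$h = -28$ ($h = 7 \left(-4\right) = -28$)
$\frac{h}{j} + \frac{\left(-202 + 208\right) \frac{1}{10 + 97}}{310} = - \frac{28}{449} + \frac{\left(-202 + 208\right) \frac{1}{10 + 97}}{310} = \left(-28\right) \frac{1}{449} + \frac{6}{107} \cdot \frac{1}{310} = - \frac{28}{449} + 6 \cdot \frac{1}{107} \cdot \frac{1}{310} = - \frac{28}{449} + \frac{6}{107} \cdot \frac{1}{310} = - \frac{28}{449} + \frac{3}{16585} = - \frac{463033}{7446665}$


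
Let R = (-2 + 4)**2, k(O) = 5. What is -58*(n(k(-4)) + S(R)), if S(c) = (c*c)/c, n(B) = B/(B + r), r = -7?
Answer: -87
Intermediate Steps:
n(B) = B/(-7 + B) (n(B) = B/(B - 7) = B/(-7 + B))
R = 4 (R = 2**2 = 4)
S(c) = c (S(c) = c**2/c = c)
-58*(n(k(-4)) + S(R)) = -58*(5/(-7 + 5) + 4) = -58*(5/(-2) + 4) = -58*(5*(-1/2) + 4) = -58*(-5/2 + 4) = -58*3/2 = -87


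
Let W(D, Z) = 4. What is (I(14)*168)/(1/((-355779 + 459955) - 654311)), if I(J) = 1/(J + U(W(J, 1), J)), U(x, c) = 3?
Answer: -92422680/17 ≈ -5.4366e+6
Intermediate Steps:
I(J) = 1/(3 + J) (I(J) = 1/(J + 3) = 1/(3 + J))
(I(14)*168)/(1/((-355779 + 459955) - 654311)) = (168/(3 + 14))/(1/((-355779 + 459955) - 654311)) = (168/17)/(1/(104176 - 654311)) = ((1/17)*168)/(1/(-550135)) = 168/(17*(-1/550135)) = (168/17)*(-550135) = -92422680/17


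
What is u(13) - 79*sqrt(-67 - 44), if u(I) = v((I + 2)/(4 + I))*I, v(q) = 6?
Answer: 78 - 79*I*sqrt(111) ≈ 78.0 - 832.32*I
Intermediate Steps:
u(I) = 6*I
u(13) - 79*sqrt(-67 - 44) = 6*13 - 79*sqrt(-67 - 44) = 78 - 79*I*sqrt(111)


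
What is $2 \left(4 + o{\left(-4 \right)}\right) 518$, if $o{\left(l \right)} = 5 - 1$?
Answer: $8288$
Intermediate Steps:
$o{\left(l \right)} = 4$
$2 \left(4 + o{\left(-4 \right)}\right) 518 = 2 \left(4 + 4\right) 518 = 2 \cdot 8 \cdot 518 = 16 \cdot 518 = 8288$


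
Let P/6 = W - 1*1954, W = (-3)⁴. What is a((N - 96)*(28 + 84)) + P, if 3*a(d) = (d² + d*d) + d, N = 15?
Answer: 54853194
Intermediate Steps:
W = 81
a(d) = d/3 + 2*d²/3 (a(d) = ((d² + d*d) + d)/3 = ((d² + d²) + d)/3 = (2*d² + d)/3 = (d + 2*d²)/3 = d/3 + 2*d²/3)
P = -11238 (P = 6*(81 - 1*1954) = 6*(81 - 1954) = 6*(-1873) = -11238)
a((N - 96)*(28 + 84)) + P = ((15 - 96)*(28 + 84))*(1 + 2*((15 - 96)*(28 + 84)))/3 - 11238 = (-81*112)*(1 + 2*(-81*112))/3 - 11238 = (⅓)*(-9072)*(1 + 2*(-9072)) - 11238 = (⅓)*(-9072)*(1 - 18144) - 11238 = (⅓)*(-9072)*(-18143) - 11238 = 54864432 - 11238 = 54853194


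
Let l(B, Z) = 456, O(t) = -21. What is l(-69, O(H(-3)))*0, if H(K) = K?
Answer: 0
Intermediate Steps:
l(-69, O(H(-3)))*0 = 456*0 = 0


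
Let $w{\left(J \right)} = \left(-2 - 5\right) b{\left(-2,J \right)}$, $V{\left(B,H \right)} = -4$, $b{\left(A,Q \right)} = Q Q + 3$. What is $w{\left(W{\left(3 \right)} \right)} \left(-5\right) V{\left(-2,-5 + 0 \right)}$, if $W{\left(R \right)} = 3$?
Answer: $-1680$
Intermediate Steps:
$b{\left(A,Q \right)} = 3 + Q^{2}$ ($b{\left(A,Q \right)} = Q^{2} + 3 = 3 + Q^{2}$)
$w{\left(J \right)} = -21 - 7 J^{2}$ ($w{\left(J \right)} = \left(-2 - 5\right) \left(3 + J^{2}\right) = - 7 \left(3 + J^{2}\right) = -21 - 7 J^{2}$)
$w{\left(W{\left(3 \right)} \right)} \left(-5\right) V{\left(-2,-5 + 0 \right)} = \left(-21 - 7 \cdot 3^{2}\right) \left(-5\right) \left(-4\right) = \left(-21 - 63\right) \left(-5\right) \left(-4\right) = \left(-84\right) \left(-5\right) \left(-4\right) = 420 \left(-4\right) = -1680$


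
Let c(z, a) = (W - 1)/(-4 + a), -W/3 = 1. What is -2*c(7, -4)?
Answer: -1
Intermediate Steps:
W = -3 (W = -3*1 = -3)
c(z, a) = -4/(-4 + a) (c(z, a) = (-3 - 1)/(-4 + a) = -4/(-4 + a))
-2*c(7, -4) = -(-8)/(-4 - 4) = -(-8)/(-8) = -(-8)*(-1)/8 = -2*½ = -1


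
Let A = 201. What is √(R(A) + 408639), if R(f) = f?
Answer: 2*√102210 ≈ 639.41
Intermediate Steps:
√(R(A) + 408639) = √(201 + 408639) = √408840 = 2*√102210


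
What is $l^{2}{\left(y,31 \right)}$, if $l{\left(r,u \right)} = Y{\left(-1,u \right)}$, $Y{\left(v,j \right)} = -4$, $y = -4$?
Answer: $16$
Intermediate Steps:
$l{\left(r,u \right)} = -4$
$l^{2}{\left(y,31 \right)} = \left(-4\right)^{2} = 16$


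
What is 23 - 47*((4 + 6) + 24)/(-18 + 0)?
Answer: 1006/9 ≈ 111.78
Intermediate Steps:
23 - 47*((4 + 6) + 24)/(-18 + 0) = 23 - 47*(10 + 24)/(-18) = 23 - 1598*(-1)/18 = 23 - 47*(-17/9) = 23 + 799/9 = 1006/9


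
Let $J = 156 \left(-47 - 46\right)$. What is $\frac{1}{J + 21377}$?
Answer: $\frac{1}{6869} \approx 0.00014558$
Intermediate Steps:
$J = -14508$ ($J = 156 \left(-47 - 46\right) = 156 \left(-93\right) = -14508$)
$\frac{1}{J + 21377} = \frac{1}{-14508 + 21377} = \frac{1}{6869}$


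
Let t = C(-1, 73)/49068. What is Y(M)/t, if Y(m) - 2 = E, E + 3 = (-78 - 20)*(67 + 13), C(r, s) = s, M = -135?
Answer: -384742188/73 ≈ -5.2704e+6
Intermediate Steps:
E = -7843 (E = -3 + (-78 - 20)*(67 + 13) = -3 - 98*80 = -3 - 7840 = -7843)
Y(m) = -7841 (Y(m) = 2 - 7843 = -7841)
t = 73/49068 ≈ 0.0014877
Y(M)/t = -7841/73/49068 = -7841*49068/73 = -384742188/73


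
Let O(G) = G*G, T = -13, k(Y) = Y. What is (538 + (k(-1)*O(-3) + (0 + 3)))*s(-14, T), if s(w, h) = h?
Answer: -6916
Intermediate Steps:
O(G) = G²
(538 + (k(-1)*O(-3) + (0 + 3)))*s(-14, T) = (538 + (-1*(-3)² + (0 + 3)))*(-13) = (538 + (-1*9 + 3))*(-13) = (538 + (-9 + 3))*(-13) = (538 - 6)*(-13) = 532*(-13) = -6916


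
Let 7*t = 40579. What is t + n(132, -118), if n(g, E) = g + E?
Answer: 5811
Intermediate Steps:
n(g, E) = E + g
t = 5797 (t = (⅐)*40579 = 5797)
t + n(132, -118) = 5797 + (-118 + 132) = 5797 + 14 = 5811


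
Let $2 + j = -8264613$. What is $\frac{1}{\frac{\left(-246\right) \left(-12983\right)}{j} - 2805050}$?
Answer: $- \frac{8264615}{23182661499568} \approx -3.565 \cdot 10^{-7}$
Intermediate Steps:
$j = -8264615$ ($j = -2 - 8264613 = -8264615$)
$\frac{1}{\frac{\left(-246\right) \left(-12983\right)}{j} - 2805050} = \frac{1}{\frac{\left(-246\right) \left(-12983\right)}{-8264615} - 2805050} = \frac{1}{3193818 \left(- \frac{1}{8264615}\right) - 2805050} = \frac{1}{- \frac{3193818}{8264615} - 2805050} = \frac{1}{- \frac{23182661499568}{8264615}} = - \frac{8264615}{23182661499568}$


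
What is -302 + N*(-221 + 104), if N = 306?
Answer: -36104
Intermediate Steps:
-302 + N*(-221 + 104) = -302 + 306*(-221 + 104) = -302 + 306*(-117) = -302 - 35802 = -36104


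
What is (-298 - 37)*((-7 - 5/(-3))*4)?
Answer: 21440/3 ≈ 7146.7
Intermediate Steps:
(-298 - 37)*((-7 - 5/(-3))*4) = -335*(-7 - 5*(-1/3))*4 = -335*(-7 + 5/3)*4 = -(-5360)*4/3 = -335*(-64/3) = 21440/3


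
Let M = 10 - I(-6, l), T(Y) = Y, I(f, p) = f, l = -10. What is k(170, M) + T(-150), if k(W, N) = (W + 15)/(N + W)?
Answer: -27715/186 ≈ -149.01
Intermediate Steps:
M = 16 (M = 10 - 1*(-6) = 10 + 6 = 16)
k(W, N) = (15 + W)/(N + W)
k(170, M) + T(-150) = (15 + 170)/(16 + 170) - 150 = 185/186 - 150 = -27715/186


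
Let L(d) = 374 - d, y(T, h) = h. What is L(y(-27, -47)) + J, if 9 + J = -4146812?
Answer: -4146400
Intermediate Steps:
J = -4146821 (J = -9 - 4146812 = -4146821)
L(y(-27, -47)) + J = (374 - 1*(-47)) - 4146821 = (374 + 47) - 4146821 = 421 - 4146821 = -4146400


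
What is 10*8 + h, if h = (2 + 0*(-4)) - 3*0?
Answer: 82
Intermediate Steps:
h = 2 (h = (2 + 0) - 1*0 = 2 + 0 = 2)
10*8 + h = 10*8 + 2 = 80 + 2 = 82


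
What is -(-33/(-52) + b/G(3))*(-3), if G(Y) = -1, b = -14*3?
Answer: 6651/52 ≈ 127.90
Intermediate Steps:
b = -42
-(-33/(-52) + b/G(3))*(-3) = -(-33/(-52) - 42/(-1))*(-3) = -(-33*(-1/52) - 42*(-1))*(-3) = -(33/52 + 42)*(-3) = -1*2217/52*(-3) = -2217/52*(-3) = 6651/52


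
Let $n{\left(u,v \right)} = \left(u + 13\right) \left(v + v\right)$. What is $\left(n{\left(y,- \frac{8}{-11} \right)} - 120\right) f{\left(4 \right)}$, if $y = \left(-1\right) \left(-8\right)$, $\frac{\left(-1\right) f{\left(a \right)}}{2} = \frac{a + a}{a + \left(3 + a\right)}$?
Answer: $\frac{15744}{121} \approx 130.12$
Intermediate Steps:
$f{\left(a \right)} = - \frac{4 a}{3 + 2 a}$ ($f{\left(a \right)} = - 2 \frac{a + a}{a + \left(3 + a\right)} = - 2 \frac{2 a}{3 + 2 a} = - \frac{4 a}{3 + 2 a}$)
$y = 8$
$n{\left(u,v \right)} = 2 v \left(13 + u\right)$ ($n{\left(u,v \right)} = \left(13 + u\right) 2 v = 2 v \left(13 + u\right)$)
$\left(n{\left(y,- \frac{8}{-11} \right)} - 120\right) f{\left(4 \right)} = \left(2 \left(- \frac{8}{-11}\right) \left(13 + 8\right) - 120\right) \left(\left(-4\right) 4 \frac{1}{3 + 2 \cdot 4}\right) = \left(2 \left(\left(-8\right) \left(- \frac{1}{11}\right)\right) 21 - 120\right) \left(\left(-4\right) 4 \frac{1}{3 + 8}\right) = \left(2 \cdot \frac{8}{11} \cdot 21 - 120\right) \left(\left(-4\right) 4 \cdot \frac{1}{11}\right) = \left(\frac{336}{11} - 120\right) \left(\left(-4\right) 4 \cdot \frac{1}{11}\right) = \left(- \frac{984}{11}\right) \left(- \frac{16}{11}\right) = \frac{15744}{121}$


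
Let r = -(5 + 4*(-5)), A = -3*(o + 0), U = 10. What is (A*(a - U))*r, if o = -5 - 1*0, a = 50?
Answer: 9000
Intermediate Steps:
o = -5 (o = -5 + 0 = -5)
A = 15 (A = -3*(-5 + 0) = -3*(-5) = 15)
r = 15 (r = -(5 - 20) = -1*(-15) = 15)
(A*(a - U))*r = (15*(50 - 1*10))*15 = (15*(50 - 10))*15 = (15*40)*15 = 600*15 = 9000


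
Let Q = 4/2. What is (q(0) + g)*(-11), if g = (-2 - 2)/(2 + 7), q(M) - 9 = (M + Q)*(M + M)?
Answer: -847/9 ≈ -94.111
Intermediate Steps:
Q = 2 (Q = 4*(½) = 2)
q(M) = 9 + 2*M*(2 + M) (q(M) = 9 + (M + 2)*(M + M) = 9 + (2 + M)*(2*M) = 9 + 2*M*(2 + M))
g = -4/9 ≈ -0.44444
(q(0) + g)*(-11) = ((9 + 2*0² + 4*0) - 4/9)*(-11) = ((9 + 2*0 + 0) - 4/9)*(-11) = ((9 + 0 + 0) - 4/9)*(-11) = (9 - 4/9)*(-11) = (77/9)*(-11) = -847/9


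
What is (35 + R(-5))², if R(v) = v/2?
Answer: 4225/4 ≈ 1056.3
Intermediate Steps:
R(v) = v/2 (R(v) = v*(½) = v/2)
(35 + R(-5))² = (35 + (½)*(-5))² = (35 - 5/2)² = (65/2)² = 4225/4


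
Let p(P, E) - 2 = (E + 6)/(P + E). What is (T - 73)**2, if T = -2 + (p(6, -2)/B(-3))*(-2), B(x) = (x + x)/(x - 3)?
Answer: 6561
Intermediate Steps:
B(x) = 2*x/(-3 + x) (B(x) = (2*x)/(-3 + x) = 2*x/(-3 + x))
p(P, E) = 2 + (6 + E)/(E + P) (p(P, E) = 2 + (E + 6)/(P + E) = 2 + (6 + E)/(E + P))
T = -8 (T = -2 + (((6 + 2*6 + 3*(-2))/(-2 + 6))/((2*(-3)/(-3 - 3))))*(-2) = -2 + (((6 + 12 - 6)/4)/((2*(-3)/(-6))))*(-2) = -2 + (((1/4)*12)/((2*(-3)*(-1/6))))*(-2) = -2 + (3/1)*(-2) = -2 + (3*1)*(-2) = -2 + 3*(-2) = -2 - 6 = -8)
(T - 73)**2 = (-8 - 73)**2 = (-81)**2 = 6561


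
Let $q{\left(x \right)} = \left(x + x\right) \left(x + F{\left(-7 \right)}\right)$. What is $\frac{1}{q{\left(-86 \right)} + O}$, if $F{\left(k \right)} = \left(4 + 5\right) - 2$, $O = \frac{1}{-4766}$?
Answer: $\frac{4766}{64760407} \approx 7.3594 \cdot 10^{-5}$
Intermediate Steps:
$O = - \frac{1}{4766} \approx -0.00020982$
$F{\left(k \right)} = 7$ ($F{\left(k \right)} = 9 - 2 = 7$)
$q{\left(x \right)} = 2 x \left(7 + x\right)$ ($q{\left(x \right)} = \left(x + x\right) \left(x + 7\right) = 2 x \left(7 + x\right)$)
$\frac{1}{q{\left(-86 \right)} + O} = \frac{1}{2 \left(-86\right) \left(7 - 86\right) - \frac{1}{4766}} = \frac{1}{2 \left(-86\right) \left(-79\right) - \frac{1}{4766}} = \frac{1}{13588 - \frac{1}{4766}} = \frac{1}{\frac{64760407}{4766}} = \frac{4766}{64760407}$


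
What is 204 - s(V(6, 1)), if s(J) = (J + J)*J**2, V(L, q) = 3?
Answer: 150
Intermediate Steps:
s(J) = 2*J**3 (s(J) = (2*J)*J**2 = 2*J**3)
204 - s(V(6, 1)) = 204 - 2*3**3 = 204 - 2*27 = 204 - 1*54 = 204 - 54 = 150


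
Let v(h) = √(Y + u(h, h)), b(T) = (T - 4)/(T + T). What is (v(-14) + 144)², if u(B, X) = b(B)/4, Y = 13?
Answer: (4032 + √10318)²/784 ≈ 21794.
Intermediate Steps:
b(T) = (-4 + T)/(2*T) (b(T) = (-4 + T)/((2*T)) = (-4 + T)*(1/(2*T)) = (-4 + T)/(2*T))
u(B, X) = (-4 + B)/(8*B) (u(B, X) = ((-4 + B)/(2*B))/4 = ((-4 + B)/(2*B))*(¼) = (-4 + B)/(8*B))
v(h) = √(13 + (-4 + h)/(8*h))
(v(-14) + 144)² = (√(210 - 8/(-14))/4 + 144)² = (√(210 - 8*(-1/14))/4 + 144)² = (√(210 + 4/7)/4 + 144)² = (√(1474/7)/4 + 144)² = ((√10318/7)/4 + 144)² = (√10318/28 + 144)² = (144 + √10318/28)²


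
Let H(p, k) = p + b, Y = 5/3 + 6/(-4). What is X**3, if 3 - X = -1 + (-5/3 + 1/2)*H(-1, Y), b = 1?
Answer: 64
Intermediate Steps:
Y = 1/6 (Y = 5*(1/3) + 6*(-1/4) = 5/3 - 3/2 = 1/6 ≈ 0.16667)
H(p, k) = 1 + p (H(p, k) = p + 1 = 1 + p)
X = 4 (X = 3 - (-1 + (-5/3 + 1/2)*(1 - 1)) = 3 - (-1 + (-5*1/3 + 1*(1/2))*0) = 3 - (-1 + (-5/3 + 1/2)*0) = 3 - (-1 - 7/6*0) = 3 - (-1 + 0) = 3 - 1*(-1) = 3 + 1 = 4)
X**3 = 4**3 = 64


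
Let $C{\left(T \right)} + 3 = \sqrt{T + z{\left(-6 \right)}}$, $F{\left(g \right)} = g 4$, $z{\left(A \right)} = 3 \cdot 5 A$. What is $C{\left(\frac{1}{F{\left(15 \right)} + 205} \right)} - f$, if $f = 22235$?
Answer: $-22238 + \frac{i \sqrt{6319985}}{265} \approx -22238.0 + 9.4866 i$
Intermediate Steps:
$z{\left(A \right)} = 15 A$
$F{\left(g \right)} = 4 g$
$C{\left(T \right)} = -3 + \sqrt{-90 + T}$ ($C{\left(T \right)} = -3 + \sqrt{T + 15 \left(-6\right)} = -3 + \sqrt{T - 90} = -3 + \sqrt{-90 + T}$)
$C{\left(\frac{1}{F{\left(15 \right)} + 205} \right)} - f = \left(-3 + \sqrt{-90 + \frac{1}{4 \cdot 15 + 205}}\right) - 22235 = \left(-3 + \sqrt{-90 + \frac{1}{60 + 205}}\right) - 22235 = \left(-3 + \sqrt{-90 + \frac{1}{265}}\right) - 22235 = \left(-3 + \sqrt{- \frac{23849}{265}}\right) - 22235 = \left(-3 + \frac{i \sqrt{6319985}}{265}\right) - 22235 = -22238 + \frac{i \sqrt{6319985}}{265}$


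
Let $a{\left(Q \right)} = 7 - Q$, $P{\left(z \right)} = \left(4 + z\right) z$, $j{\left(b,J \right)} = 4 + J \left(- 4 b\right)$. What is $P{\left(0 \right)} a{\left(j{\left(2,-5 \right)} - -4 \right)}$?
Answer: $0$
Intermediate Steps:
$j{\left(b,J \right)} = 4 - 4 J b$
$P{\left(z \right)} = z \left(4 + z\right)$
$P{\left(0 \right)} a{\left(j{\left(2,-5 \right)} - -4 \right)} = 0 \left(4 + 0\right) \left(7 - \left(\left(4 - \left(-20\right) 2\right) - -4\right)\right) = 0 \cdot 4 \left(7 - \left(\left(4 + 40\right) + 4\right)\right) = 0 \left(7 - \left(44 + 4\right)\right) = 0 \left(7 - 48\right) = 0 \left(-41\right) = 0$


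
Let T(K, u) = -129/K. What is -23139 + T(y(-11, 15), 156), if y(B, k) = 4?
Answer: -92685/4 ≈ -23171.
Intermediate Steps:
-23139 + T(y(-11, 15), 156) = -23139 - 129/4 = -92685/4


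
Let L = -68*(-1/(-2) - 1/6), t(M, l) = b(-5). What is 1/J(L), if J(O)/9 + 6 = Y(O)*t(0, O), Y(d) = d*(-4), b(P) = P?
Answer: -1/4134 ≈ -0.00024190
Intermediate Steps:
t(M, l) = -5
Y(d) = -4*d
L = -68/3 (L = -68*(-1*(-½) - 1*⅙) = -68*(½ - ⅙) = -68*⅓ = -68/3 ≈ -22.667)
J(O) = -54 + 180*O (J(O) = -54 + 9*(-4*O*(-5)) = -54 + 9*(20*O) = -54 + 180*O)
1/J(L) = 1/(-54 + 180*(-68/3)) = 1/(-54 - 4080) = 1/(-4134) = -1/4134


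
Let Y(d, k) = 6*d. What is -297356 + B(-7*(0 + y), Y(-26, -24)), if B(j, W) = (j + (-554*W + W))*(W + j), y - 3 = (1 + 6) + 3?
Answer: -21583075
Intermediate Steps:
y = 13 (y = 3 + ((1 + 6) + 3) = 3 + (7 + 3) = 3 + 10 = 13)
B(j, W) = (W + j)*(j - 553*W) (B(j, W) = (j - 553*W)*(W + j) = (W + j)*(j - 553*W))
-297356 + B(-7*(0 + y), Y(-26, -24)) = -297356 + ((-7*(0 + 13))**2 - 553*(6*(-26))**2 - 552*6*(-26)*(-7*(0 + 13))) = -297356 + ((-7*13)**2 - 553*(-156)**2 - 552*(-156)*(-7*13)) = -297356 + ((-91)**2 - 553*24336 - 552*(-156)*(-91)) = -297356 + (8281 - 13457808 - 7836192) = -297356 - 21285719 = -21583075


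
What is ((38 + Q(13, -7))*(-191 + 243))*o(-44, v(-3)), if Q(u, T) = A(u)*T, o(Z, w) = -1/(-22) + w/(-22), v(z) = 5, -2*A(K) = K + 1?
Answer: -9048/11 ≈ -822.54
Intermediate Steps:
A(K) = -1/2 - K/2 (A(K) = -(K + 1)/2 = -(1 + K)/2 = -1/2 - K/2)
o(Z, w) = 1/22 - w/22 (o(Z, w) = -1*(-1/22) + w*(-1/22) = 1/22 - w/22)
Q(u, T) = T*(-1/2 - u/2) (Q(u, T) = (-1/2 - u/2)*T = T*(-1/2 - u/2))
((38 + Q(13, -7))*(-191 + 243))*o(-44, v(-3)) = ((38 - 1/2*(-7)*(1 + 13))*(-191 + 243))*(1/22 - 1/22*5) = ((38 - 1/2*(-7)*14)*52)*(1/22 - 5/22) = ((38 + 49)*52)*(-2/11) = (87*52)*(-2/11) = 4524*(-2/11) = -9048/11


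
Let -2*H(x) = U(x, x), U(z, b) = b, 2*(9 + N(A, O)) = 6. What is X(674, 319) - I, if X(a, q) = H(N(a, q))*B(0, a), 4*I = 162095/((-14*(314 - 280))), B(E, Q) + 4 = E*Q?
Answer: 8191/112 ≈ 73.134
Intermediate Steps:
N(A, O) = -6 (N(A, O) = -9 + (½)*6 = -9 + 3 = -6)
B(E, Q) = -4 + E*Q
H(x) = -x/2
I = -9535/112 (I = (162095/((-14*(314 - 280))))/4 = (162095/((-14*34)))/4 = (162095/(-476))/4 = (162095*(-1/476))/4 = (¼)*(-9535/28) = -9535/112 ≈ -85.134)
X(a, q) = -12 (X(a, q) = (-½*(-6))*(-4 + 0*a) = 3*(-4 + 0) = 3*(-4) = -12)
X(674, 319) - I = -12 - 1*(-9535/112) = -12 + 9535/112 = 8191/112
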